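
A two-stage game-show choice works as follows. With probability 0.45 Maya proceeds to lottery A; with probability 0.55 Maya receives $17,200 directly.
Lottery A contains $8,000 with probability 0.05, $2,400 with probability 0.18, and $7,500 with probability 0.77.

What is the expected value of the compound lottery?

$12,433.15

EV(A) = 0.05 × 8000 + 0.18 × 2400 + 0.77 × 7500 = 400 + 432 + 5775 = 6607
Branch B: 17200 (certain)
Overall = 0.45 × 6607 + 0.55 × 17200 = 2973.15 + 9460 = 12433.15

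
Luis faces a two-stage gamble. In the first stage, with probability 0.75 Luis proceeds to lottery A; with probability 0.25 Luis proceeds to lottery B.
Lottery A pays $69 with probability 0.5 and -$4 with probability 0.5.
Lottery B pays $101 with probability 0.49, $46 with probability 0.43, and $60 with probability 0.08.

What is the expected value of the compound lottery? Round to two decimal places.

EV(A) = 0.5 × 69 + 0.5 × (-4) = 34.5 − 2 = 32.5
EV(B) = 0.49 × 101 + 0.43 × 46 + 0.08 × 60 = 49.49 + 19.78 + 4.8 = 74.07
Overall = 0.75 × 32.5 + 0.25 × 74.07 = 24.375 + 18.5175 = 42.8925

$42.89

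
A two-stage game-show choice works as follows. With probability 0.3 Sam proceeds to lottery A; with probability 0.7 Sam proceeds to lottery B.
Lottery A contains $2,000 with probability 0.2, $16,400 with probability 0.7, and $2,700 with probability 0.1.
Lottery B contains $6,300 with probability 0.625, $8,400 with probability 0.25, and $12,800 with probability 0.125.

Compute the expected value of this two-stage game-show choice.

$8,991.25

EV(A) = 0.2 × 2000 + 0.7 × 16400 + 0.1 × 2700 = 400 + 11480 + 270 = 12150
EV(B) = 0.625 × 6300 + 0.25 × 8400 + 0.125 × 12800 = 3937.5 + 2100 + 1600 = 7637.5
Overall = 0.3 × 12150 + 0.7 × 7637.5 = 3645 + 5346.25 = 8991.25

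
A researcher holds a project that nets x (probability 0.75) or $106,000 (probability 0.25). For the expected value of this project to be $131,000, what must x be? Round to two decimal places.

x = $139,333.33

0.75·x + 0.25·106000 = 131000
0.75·x = 131000 − 26500 = 104500
x = 104500 / 0.75 = 139333.3333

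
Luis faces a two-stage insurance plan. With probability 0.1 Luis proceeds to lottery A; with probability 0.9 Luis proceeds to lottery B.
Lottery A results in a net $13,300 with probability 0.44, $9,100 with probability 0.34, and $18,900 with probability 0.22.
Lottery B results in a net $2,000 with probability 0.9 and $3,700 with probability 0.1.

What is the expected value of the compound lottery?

EV(A) = 0.44 × 13300 + 0.34 × 9100 + 0.22 × 18900 = 5852 + 3094 + 4158 = 13104
EV(B) = 0.9 × 2000 + 0.1 × 3700 = 1800 + 370 = 2170
Overall = 0.1 × 13104 + 0.9 × 2170 = 1310.4 + 1953 = 3263.4

$3,263.40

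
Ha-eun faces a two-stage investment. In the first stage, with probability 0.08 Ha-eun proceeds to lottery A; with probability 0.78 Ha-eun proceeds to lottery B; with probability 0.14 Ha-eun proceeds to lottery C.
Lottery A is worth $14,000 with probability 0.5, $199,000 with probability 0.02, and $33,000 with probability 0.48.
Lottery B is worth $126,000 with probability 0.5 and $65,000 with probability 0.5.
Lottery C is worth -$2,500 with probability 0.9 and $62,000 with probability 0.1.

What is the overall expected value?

EV(A) = 0.5 × 14000 + 0.02 × 199000 + 0.48 × 33000 = 7000 + 3980 + 15840 = 26820
EV(B) = 0.5 × 126000 + 0.5 × 65000 = 63000 + 32500 = 95500
EV(C) = 0.9 × (-2500) + 0.1 × 62000 = -2250 + 6200 = 3950
Overall = 0.08 × 26820 + 0.78 × 95500 + 0.14 × 3950 = 2145.6 + 74490 + 553 = 77188.6

$77,188.60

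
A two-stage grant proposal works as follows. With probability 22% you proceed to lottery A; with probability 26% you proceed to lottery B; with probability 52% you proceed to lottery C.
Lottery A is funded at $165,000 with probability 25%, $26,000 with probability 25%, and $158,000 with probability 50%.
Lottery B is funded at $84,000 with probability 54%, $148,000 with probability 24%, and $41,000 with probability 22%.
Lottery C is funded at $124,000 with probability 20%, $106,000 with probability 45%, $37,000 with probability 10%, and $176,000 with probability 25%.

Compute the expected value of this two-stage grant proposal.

$113,763

EV(A) = 0.25 × 165000 + 0.25 × 26000 + 0.5 × 158000 = 41250 + 6500 + 79000 = 126750
EV(B) = 0.54 × 84000 + 0.24 × 148000 + 0.22 × 41000 = 45360 + 35520 + 9020 = 89900
EV(C) = 0.2 × 124000 + 0.45 × 106000 + 0.1 × 37000 + 0.25 × 176000 = 24800 + 47700 + 3700 + 44000 = 120200
Overall = 0.22 × 126750 + 0.26 × 89900 + 0.52 × 120200 = 27885 + 23374 + 62504 = 113763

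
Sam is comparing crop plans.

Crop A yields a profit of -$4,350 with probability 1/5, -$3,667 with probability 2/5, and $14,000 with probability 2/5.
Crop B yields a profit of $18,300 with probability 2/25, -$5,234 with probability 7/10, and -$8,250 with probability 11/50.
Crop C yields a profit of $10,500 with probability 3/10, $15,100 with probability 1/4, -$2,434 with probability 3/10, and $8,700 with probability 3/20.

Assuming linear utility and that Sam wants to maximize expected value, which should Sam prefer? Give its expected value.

Crop A = 1/5 × (-4350) + 2/5 × (-3667) + 2/5 × 14000 = -870 − 1466.8 + 5600 = 3263.2
Crop B = 2/25 × 18300 + 7/10 × (-5234) + 11/50 × (-8250) = 1464 − 3663.8 − 1815 = -4014.8
Crop C = 3/10 × 10500 + 1/4 × 15100 + 3/10 × (-2434) + 3/20 × 8700 = 3150 + 3775 − 730.2 + 1305 = 7499.8

Crop C ($7,499.80)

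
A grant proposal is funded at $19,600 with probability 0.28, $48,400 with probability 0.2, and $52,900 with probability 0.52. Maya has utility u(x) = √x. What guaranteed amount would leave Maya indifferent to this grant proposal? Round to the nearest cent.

E[u] = 0.28·√19600 + 0.2·√48400 + 0.52·√52900 = 0.28·140 + 0.2·220 + 0.52·230 = 202.8
CE = (202.8)² = 41127.84

$41,127.84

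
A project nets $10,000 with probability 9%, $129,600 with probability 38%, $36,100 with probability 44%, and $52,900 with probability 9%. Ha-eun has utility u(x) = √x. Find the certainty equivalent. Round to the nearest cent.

$62,550.01

E[u] = 0.09·√10000 + 0.38·√129600 + 0.44·√36100 + 0.09·√52900 = 0.09·100 + 0.38·360 + 0.44·190 + 0.09·230 = 250.1
CE = (250.1)² = 62550.01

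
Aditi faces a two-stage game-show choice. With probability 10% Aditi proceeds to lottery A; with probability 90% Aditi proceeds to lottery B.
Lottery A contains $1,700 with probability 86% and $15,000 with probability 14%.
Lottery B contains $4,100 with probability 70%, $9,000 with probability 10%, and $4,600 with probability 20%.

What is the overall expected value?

$4,577.20

EV(A) = 0.86 × 1700 + 0.14 × 15000 = 1462 + 2100 = 3562
EV(B) = 0.7 × 4100 + 0.1 × 9000 + 0.2 × 4600 = 2870 + 900 + 920 = 4690
Overall = 0.1 × 3562 + 0.9 × 4690 = 356.2 + 4221 = 4577.2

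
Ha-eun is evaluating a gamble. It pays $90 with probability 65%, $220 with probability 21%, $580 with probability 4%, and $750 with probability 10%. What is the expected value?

EV = 0.65 × 90 + 0.21 × 220 + 0.04 × 580 + 0.1 × 750 = 58.5 + 46.2 + 23.2 + 75 = 202.9

$202.90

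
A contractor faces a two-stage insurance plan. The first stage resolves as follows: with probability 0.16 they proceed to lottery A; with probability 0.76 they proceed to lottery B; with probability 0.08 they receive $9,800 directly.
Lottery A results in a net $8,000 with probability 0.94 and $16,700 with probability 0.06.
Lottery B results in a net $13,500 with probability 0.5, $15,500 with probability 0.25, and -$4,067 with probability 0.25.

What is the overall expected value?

$9,449.79

EV(A) = 0.94 × 8000 + 0.06 × 16700 = 7520 + 1002 = 8522
EV(B) = 0.5 × 13500 + 0.25 × 15500 + 0.25 × (-4067) = 6750 + 3875 − 1016.75 = 9608.25
Branch C: 9800 (certain)
Overall = 0.16 × 8522 + 0.76 × 9608.25 + 0.08 × 9800 = 1363.52 + 7302.27 + 784 = 9449.79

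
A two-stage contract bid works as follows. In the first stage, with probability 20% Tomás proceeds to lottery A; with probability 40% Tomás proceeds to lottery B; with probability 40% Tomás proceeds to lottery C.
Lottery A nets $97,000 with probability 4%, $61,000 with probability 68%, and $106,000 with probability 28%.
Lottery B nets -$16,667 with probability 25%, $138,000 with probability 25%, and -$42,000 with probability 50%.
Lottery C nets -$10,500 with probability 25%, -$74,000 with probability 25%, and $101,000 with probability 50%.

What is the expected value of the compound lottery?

EV(A) = 0.04 × 97000 + 0.68 × 61000 + 0.28 × 106000 = 3880 + 41480 + 29680 = 75040
EV(B) = 0.25 × (-16667) + 0.25 × 138000 + 0.5 × (-42000) = -4166.75 + 34500 − 21000 = 9333.25
EV(C) = 0.25 × (-10500) + 0.25 × (-74000) + 0.5 × 101000 = -2625 − 18500 + 50500 = 29375
Overall = 0.2 × 75040 + 0.4 × 9333.25 + 0.4 × 29375 = 15008 + 3733.3 + 11750 = 30491.3

$30,491.30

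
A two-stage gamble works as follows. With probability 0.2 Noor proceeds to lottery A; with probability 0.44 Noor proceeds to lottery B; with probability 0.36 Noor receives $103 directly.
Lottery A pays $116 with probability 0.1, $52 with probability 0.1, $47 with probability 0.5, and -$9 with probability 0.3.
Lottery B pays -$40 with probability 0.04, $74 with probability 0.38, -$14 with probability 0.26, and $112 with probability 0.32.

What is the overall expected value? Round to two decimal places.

EV(A) = 0.1 × 116 + 0.1 × 52 + 0.5 × 47 + 0.3 × (-9) = 11.6 + 5.2 + 23.5 − 2.7 = 37.6
EV(B) = 0.04 × (-40) + 0.38 × 74 + 0.26 × (-14) + 0.32 × 112 = -1.6 + 28.12 − 3.64 + 35.84 = 58.72
Branch C: 103 (certain)
Overall = 0.2 × 37.6 + 0.44 × 58.72 + 0.36 × 103 = 7.52 + 25.8368 + 37.08 = 70.4368

$70.44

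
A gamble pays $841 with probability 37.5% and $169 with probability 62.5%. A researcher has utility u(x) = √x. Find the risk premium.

$60

E[u] = 0.375·√841 + 0.625·√169 = 0.375·29 + 0.625·13 = 19
CE = (19)² = 361
Risk premium = EV − CE = 421 − 361 = 60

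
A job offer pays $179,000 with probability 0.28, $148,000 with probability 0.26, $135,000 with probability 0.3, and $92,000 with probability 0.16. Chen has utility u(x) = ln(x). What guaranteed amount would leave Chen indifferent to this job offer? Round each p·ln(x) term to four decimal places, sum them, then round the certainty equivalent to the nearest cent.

$140,716.15

E[u] = 0.28·ln(179000) + 0.26·ln(148000) + 0.3·ln(135000) + 0.16·ln(92000) = 3.3866 + 3.0953 + 3.5439 + 1.8287 = 11.8545
CE = e^11.8545 ≈ 140716.15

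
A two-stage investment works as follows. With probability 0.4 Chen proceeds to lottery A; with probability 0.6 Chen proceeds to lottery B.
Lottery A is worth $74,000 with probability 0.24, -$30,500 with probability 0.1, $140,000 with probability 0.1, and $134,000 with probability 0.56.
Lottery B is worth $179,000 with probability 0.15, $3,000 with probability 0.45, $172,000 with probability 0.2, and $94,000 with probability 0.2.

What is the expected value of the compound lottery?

EV(A) = 0.24 × 74000 + 0.1 × (-30500) + 0.1 × 140000 + 0.56 × 134000 = 17760 − 3050 + 14000 + 75040 = 103750
EV(B) = 0.15 × 179000 + 0.45 × 3000 + 0.2 × 172000 + 0.2 × 94000 = 26850 + 1350 + 34400 + 18800 = 81400
Overall = 0.4 × 103750 + 0.6 × 81400 = 41500 + 48840 = 90340

$90,340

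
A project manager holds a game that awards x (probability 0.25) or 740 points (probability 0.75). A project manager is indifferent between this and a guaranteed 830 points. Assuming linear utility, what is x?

0.25·x + 0.75·740 = 830
0.25·x = 830 − 555 = 275
x = 275 / 0.25 = 1100

x = 1,100 points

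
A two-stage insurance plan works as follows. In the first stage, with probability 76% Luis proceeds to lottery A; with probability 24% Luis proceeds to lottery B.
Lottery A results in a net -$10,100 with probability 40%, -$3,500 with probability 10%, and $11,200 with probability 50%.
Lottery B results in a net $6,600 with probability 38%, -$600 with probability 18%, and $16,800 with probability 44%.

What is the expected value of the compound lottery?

EV(A) = 0.4 × (-10100) + 0.1 × (-3500) + 0.5 × 11200 = -4040 − 350 + 5600 = 1210
EV(B) = 0.38 × 6600 + 0.18 × (-600) + 0.44 × 16800 = 2508 − 108 + 7392 = 9792
Overall = 0.76 × 1210 + 0.24 × 9792 = 919.6 + 2350.08 = 3269.68

$3,269.68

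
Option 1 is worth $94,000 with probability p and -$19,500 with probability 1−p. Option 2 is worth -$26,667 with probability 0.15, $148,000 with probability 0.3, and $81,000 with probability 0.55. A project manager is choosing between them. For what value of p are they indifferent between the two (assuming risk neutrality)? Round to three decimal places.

EV(Option 2) = 0.15 × (-26667) + 0.3 × 148000 + 0.55 × 81000 = -4000.05 + 44400 + 44550 = 84949.95
p·94000 + (1−p)·(-19500) = 84949.95
113500p − 19500 = 84949.95
p = (84949.95 + 19500) / 113500

p = 0.920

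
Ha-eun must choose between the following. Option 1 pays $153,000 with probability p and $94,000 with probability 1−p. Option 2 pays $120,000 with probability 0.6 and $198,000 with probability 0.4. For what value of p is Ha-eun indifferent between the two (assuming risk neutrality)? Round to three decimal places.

EV(Option 2) = 0.6 × 120000 + 0.4 × 198000 = 72000 + 79200 = 151200
p·153000 + (1−p)·94000 = 151200
59000p + 94000 = 151200
p = (151200 − 94000) / 59000

p = 0.969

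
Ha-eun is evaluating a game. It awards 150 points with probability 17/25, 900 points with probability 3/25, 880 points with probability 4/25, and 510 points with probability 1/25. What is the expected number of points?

EV = 17/25 × 150 + 3/25 × 900 + 4/25 × 880 + 1/25 × 510 = 102 + 108 + 140.8 + 20.4 = 371.2

371.2 points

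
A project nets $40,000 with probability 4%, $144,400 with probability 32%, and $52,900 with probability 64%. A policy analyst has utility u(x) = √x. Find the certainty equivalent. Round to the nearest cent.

$76,618.24

E[u] = 0.04·√40000 + 0.32·√144400 + 0.64·√52900 = 0.04·200 + 0.32·380 + 0.64·230 = 276.8
CE = (276.8)² = 76618.24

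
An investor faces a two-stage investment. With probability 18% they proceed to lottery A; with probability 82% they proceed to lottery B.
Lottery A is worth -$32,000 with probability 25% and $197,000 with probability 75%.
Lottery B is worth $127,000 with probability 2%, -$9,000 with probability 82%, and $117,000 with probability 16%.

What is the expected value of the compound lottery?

$36,536.60

EV(A) = 0.25 × (-32000) + 0.75 × 197000 = -8000 + 147750 = 139750
EV(B) = 0.02 × 127000 + 0.82 × (-9000) + 0.16 × 117000 = 2540 − 7380 + 18720 = 13880
Overall = 0.18 × 139750 + 0.82 × 13880 = 25155 + 11381.6 = 36536.6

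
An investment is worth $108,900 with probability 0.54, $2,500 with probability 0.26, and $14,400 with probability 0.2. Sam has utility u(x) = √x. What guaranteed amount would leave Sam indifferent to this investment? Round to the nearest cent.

$46,311.04

E[u] = 0.54·√108900 + 0.26·√2500 + 0.2·√14400 = 0.54·330 + 0.26·50 + 0.2·120 = 215.2
CE = (215.2)² = 46311.04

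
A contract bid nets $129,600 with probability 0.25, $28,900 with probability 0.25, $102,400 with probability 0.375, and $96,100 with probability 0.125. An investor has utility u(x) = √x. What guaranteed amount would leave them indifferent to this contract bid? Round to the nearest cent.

$84,826.56

E[u] = 0.25·√129600 + 0.25·√28900 + 0.375·√102400 + 0.125·√96100 = 0.25·360 + 0.25·170 + 0.375·320 + 0.125·310 = 291.25
CE = (291.25)² = 84826.5625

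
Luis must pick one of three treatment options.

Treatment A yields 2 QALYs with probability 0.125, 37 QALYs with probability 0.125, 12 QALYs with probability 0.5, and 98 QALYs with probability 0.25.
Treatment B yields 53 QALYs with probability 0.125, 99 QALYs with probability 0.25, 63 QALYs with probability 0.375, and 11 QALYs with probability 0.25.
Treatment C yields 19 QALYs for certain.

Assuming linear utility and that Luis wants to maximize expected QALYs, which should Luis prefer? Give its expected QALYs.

Treatment B (57.75 QALYs)

Treatment A = 0.125 × 2 + 0.125 × 37 + 0.5 × 12 + 0.25 × 98 = 0.25 + 4.625 + 6 + 24.5 = 35.375
Treatment B = 0.125 × 53 + 0.25 × 99 + 0.375 × 63 + 0.25 × 11 = 6.625 + 24.75 + 23.625 + 2.75 = 57.75
Treatment C: 19 (certain)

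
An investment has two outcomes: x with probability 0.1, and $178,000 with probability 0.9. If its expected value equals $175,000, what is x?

0.1·x + 0.9·178000 = 175000
0.1·x = 175000 − 160200 = 14800
x = 14800 / 0.1 = 148000

x = $148,000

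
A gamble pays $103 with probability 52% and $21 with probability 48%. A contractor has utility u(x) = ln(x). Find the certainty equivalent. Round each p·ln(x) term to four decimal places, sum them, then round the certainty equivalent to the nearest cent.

E[u] = 0.52·ln(103) + 0.48·ln(21) = 2.4101 + 1.4614 = 3.8715
CE = e^3.8715 ≈ 48.01

$48.01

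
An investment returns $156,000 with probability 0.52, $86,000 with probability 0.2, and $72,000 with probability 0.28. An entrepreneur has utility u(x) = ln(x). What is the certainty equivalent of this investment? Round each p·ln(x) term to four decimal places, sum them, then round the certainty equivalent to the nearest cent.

$111,524.55

E[u] = 0.52·ln(156000) + 0.2·ln(86000) + 0.28·ln(72000) = 6.2180 + 2.2724 + 3.1316 = 11.6220
CE = e^11.6220 ≈ 111524.55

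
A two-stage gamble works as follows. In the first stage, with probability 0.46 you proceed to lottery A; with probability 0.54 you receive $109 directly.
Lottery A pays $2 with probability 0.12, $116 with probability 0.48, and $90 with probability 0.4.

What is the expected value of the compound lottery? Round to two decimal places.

$101.14

EV(A) = 0.12 × 2 + 0.48 × 116 + 0.4 × 90 = 0.24 + 55.68 + 36 = 91.92
Branch B: 109 (certain)
Overall = 0.46 × 91.92 + 0.54 × 109 = 42.2832 + 58.86 = 101.1432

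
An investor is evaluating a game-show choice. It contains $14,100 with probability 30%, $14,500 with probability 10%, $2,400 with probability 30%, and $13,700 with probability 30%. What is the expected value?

EV = 0.3 × 14100 + 0.1 × 14500 + 0.3 × 2400 + 0.3 × 13700 = 4230 + 1450 + 720 + 4110 = 10510

$10,510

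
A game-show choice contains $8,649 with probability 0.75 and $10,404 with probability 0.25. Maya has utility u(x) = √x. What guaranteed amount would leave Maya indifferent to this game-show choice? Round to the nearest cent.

E[u] = 0.75·√8649 + 0.25·√10404 = 0.75·93 + 0.25·102 = 95.25
CE = (95.25)² = 9072.5625

$9,072.56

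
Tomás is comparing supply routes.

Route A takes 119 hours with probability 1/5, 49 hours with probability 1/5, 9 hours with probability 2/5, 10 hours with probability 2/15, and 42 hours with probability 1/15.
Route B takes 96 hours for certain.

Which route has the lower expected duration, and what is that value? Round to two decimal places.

Route A (41.33 hours)

Route A = 1/5 × 119 + 1/5 × 49 + 2/5 × 9 + 2/15 × 10 + 1/15 × 42 = 23.8 + 9.8 + 3.6 + 1.3333 + 2.8 = 41.3333
Route B: 96 (certain)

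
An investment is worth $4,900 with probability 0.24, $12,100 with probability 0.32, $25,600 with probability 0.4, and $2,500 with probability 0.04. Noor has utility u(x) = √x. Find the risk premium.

E[u] = 0.24·√4900 + 0.32·√12100 + 0.4·√25600 + 0.04·√2500 = 0.24·70 + 0.32·110 + 0.4·160 + 0.04·50 = 118
CE = (118)² = 13924
Risk premium = EV − CE = 15388 − 13924 = 1464

$1,464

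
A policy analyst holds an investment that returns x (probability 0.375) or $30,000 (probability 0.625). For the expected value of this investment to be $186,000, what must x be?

x = $446,000

0.375·x + 0.625·30000 = 186000
0.375·x = 186000 − 18750 = 167250
x = 167250 / 0.375 = 446000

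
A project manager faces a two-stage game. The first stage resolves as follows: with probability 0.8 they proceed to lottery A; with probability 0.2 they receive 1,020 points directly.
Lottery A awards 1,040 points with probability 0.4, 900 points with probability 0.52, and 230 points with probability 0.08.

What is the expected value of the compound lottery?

925.92 points

EV(A) = 0.4 × 1040 + 0.52 × 900 + 0.08 × 230 = 416 + 468 + 18.4 = 902.4
Branch B: 1020 (certain)
Overall = 0.8 × 902.4 + 0.2 × 1020 = 721.92 + 204 = 925.92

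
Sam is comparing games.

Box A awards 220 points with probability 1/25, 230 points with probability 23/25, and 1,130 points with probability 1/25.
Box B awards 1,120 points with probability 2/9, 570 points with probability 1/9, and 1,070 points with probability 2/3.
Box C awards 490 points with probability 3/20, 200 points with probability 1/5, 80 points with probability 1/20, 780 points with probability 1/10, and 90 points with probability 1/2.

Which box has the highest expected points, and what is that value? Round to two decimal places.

Box B (1025.56 points)

Box A = 1/25 × 220 + 23/25 × 230 + 1/25 × 1130 = 8.8 + 211.6 + 45.2 = 265.6
Box B = 2/9 × 1120 + 1/9 × 570 + 2/3 × 1070 = 248.8889 + 63.3333 + 713.3333 = 1025.5556
Box C = 3/20 × 490 + 1/5 × 200 + 1/20 × 80 + 1/10 × 780 + 1/2 × 90 = 73.5 + 40 + 4 + 78 + 45 = 240.5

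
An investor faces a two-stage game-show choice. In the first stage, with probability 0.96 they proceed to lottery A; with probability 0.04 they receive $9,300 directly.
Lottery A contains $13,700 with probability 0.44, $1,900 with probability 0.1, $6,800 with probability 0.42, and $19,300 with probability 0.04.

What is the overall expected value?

$9,824.16

EV(A) = 0.44 × 13700 + 0.1 × 1900 + 0.42 × 6800 + 0.04 × 19300 = 6028 + 190 + 2856 + 772 = 9846
Branch B: 9300 (certain)
Overall = 0.96 × 9846 + 0.04 × 9300 = 9452.16 + 372 = 9824.16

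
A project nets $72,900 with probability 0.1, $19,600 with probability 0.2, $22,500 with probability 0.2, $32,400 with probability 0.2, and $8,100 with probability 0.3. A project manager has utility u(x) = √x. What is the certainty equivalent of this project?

$21,904

E[u] = 0.1·√72900 + 0.2·√19600 + 0.2·√22500 + 0.2·√32400 + 0.3·√8100 = 0.1·270 + 0.2·140 + 0.2·150 + 0.2·180 + 0.3·90 = 148
CE = (148)² = 21904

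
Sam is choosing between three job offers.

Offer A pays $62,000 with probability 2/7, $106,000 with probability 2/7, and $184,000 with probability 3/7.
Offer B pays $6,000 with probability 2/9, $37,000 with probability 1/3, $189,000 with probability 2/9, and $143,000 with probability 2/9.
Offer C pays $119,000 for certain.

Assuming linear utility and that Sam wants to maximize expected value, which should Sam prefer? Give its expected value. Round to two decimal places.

Offer A = 2/7 × 62000 + 2/7 × 106000 + 3/7 × 184000 = 17714.2857 + 30285.7143 + 78857.1429 = 126857.1429
Offer B = 2/9 × 6000 + 1/3 × 37000 + 2/9 × 189000 + 2/9 × 143000 = 1333.3333 + 12333.3333 + 42000 + 31777.7778 = 87444.4444
Offer C: 119000 (certain)

Offer A ($126,857.14)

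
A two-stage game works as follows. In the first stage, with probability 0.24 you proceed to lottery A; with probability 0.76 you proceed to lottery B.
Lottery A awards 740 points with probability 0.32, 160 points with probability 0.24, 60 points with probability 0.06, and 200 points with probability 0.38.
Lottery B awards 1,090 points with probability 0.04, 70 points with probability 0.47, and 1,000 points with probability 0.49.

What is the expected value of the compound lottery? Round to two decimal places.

515.69 points

EV(A) = 0.32 × 740 + 0.24 × 160 + 0.06 × 60 + 0.38 × 200 = 236.8 + 38.4 + 3.6 + 76 = 354.8
EV(B) = 0.04 × 1090 + 0.47 × 70 + 0.49 × 1000 = 43.6 + 32.9 + 490 = 566.5
Overall = 0.24 × 354.8 + 0.76 × 566.5 = 85.152 + 430.54 = 515.692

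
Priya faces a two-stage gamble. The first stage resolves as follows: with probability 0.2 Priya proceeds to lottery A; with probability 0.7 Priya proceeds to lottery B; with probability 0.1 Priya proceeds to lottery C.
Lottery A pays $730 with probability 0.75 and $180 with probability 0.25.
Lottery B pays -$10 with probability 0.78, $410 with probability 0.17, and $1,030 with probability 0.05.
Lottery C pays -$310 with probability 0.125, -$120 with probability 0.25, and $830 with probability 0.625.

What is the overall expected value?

$242.88

EV(A) = 0.75 × 730 + 0.25 × 180 = 547.5 + 45 = 592.5
EV(B) = 0.78 × (-10) + 0.17 × 410 + 0.05 × 1030 = -7.8 + 69.7 + 51.5 = 113.4
EV(C) = 0.125 × (-310) + 0.25 × (-120) + 0.625 × 830 = -38.75 − 30 + 518.75 = 450
Overall = 0.2 × 592.5 + 0.7 × 113.4 + 0.1 × 450 = 118.5 + 79.38 + 45 = 242.88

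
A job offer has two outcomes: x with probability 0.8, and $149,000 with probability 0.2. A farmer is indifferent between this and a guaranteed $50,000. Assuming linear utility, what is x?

0.8·x + 0.2·149000 = 50000
0.8·x = 50000 − 29800 = 20200
x = 20200 / 0.8 = 25250

x = $25,250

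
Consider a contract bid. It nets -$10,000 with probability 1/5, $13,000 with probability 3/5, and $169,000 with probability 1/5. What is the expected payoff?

$39,600

EV = 1/5 × (-10000) + 3/5 × 13000 + 1/5 × 169000 = -2000 + 7800 + 33800 = 39600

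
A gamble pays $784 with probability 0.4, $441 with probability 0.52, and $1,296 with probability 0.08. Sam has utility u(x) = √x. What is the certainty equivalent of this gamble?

$625

E[u] = 0.4·√784 + 0.52·√441 + 0.08·√1296 = 0.4·28 + 0.52·21 + 0.08·36 = 25
CE = (25)² = 625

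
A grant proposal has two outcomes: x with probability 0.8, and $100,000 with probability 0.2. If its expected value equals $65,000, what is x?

0.8·x + 0.2·100000 = 65000
0.8·x = 65000 − 20000 = 45000
x = 45000 / 0.8 = 56250

x = $56,250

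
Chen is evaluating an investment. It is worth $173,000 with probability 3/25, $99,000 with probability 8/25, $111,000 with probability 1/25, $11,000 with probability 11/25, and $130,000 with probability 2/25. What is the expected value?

EV = 3/25 × 173000 + 8/25 × 99000 + 1/25 × 111000 + 11/25 × 11000 + 2/25 × 130000 = 20760 + 31680 + 4440 + 4840 + 10400 = 72120

$72,120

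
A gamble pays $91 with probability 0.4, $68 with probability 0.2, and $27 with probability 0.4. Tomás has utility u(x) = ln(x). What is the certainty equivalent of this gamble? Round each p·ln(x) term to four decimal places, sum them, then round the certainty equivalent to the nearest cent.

$52.80

E[u] = 0.4·ln(91) + 0.2·ln(68) + 0.4·ln(27) = 1.8043 + 0.8439 + 1.3183 = 3.9665
CE = e^3.9665 ≈ 52.80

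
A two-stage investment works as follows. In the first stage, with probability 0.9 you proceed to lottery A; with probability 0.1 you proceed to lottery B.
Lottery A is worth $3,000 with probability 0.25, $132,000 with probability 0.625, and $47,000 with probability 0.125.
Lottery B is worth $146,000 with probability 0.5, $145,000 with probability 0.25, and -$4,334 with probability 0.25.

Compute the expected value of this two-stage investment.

EV(A) = 0.25 × 3000 + 0.625 × 132000 + 0.125 × 47000 = 750 + 82500 + 5875 = 89125
EV(B) = 0.5 × 146000 + 0.25 × 145000 + 0.25 × (-4334) = 73000 + 36250 − 1083.5 = 108166.5
Overall = 0.9 × 89125 + 0.1 × 108166.5 = 80212.5 + 10816.65 = 91029.15

$91,029.15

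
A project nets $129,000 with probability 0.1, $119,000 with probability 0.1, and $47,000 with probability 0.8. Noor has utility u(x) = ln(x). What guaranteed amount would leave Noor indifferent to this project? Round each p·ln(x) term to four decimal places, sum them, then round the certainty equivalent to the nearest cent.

$57,056.65

E[u] = 0.1·ln(129000) + 0.1·ln(119000) + 0.8·ln(47000) = 1.1768 + 1.1687 + 8.6063 = 10.9518
CE = e^10.9518 ≈ 57056.65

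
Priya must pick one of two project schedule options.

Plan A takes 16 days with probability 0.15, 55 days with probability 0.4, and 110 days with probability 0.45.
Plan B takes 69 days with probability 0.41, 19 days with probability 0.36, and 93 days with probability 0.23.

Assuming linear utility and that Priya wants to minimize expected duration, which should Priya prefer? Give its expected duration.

Plan A = 0.15 × 16 + 0.4 × 55 + 0.45 × 110 = 2.4 + 22 + 49.5 = 73.9
Plan B = 0.41 × 69 + 0.36 × 19 + 0.23 × 93 = 28.29 + 6.84 + 21.39 = 56.52

Plan B (56.52 days)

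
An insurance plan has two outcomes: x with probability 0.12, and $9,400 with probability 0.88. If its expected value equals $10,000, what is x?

0.12·x + 0.88·9400 = 10000
0.12·x = 10000 − 8272 = 1728
x = 1728 / 0.12 = 14400

x = $14,400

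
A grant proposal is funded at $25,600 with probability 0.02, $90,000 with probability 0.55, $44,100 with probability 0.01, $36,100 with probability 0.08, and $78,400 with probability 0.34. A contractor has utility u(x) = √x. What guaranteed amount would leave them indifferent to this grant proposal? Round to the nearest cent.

E[u] = 0.02·√25600 + 0.55·√90000 + 0.01·√44100 + 0.08·√36100 + 0.34·√78400 = 0.02·160 + 0.55·300 + 0.01·210 + 0.08·190 + 0.34·280 = 280.7
CE = (280.7)² = 78792.49

$78,792.49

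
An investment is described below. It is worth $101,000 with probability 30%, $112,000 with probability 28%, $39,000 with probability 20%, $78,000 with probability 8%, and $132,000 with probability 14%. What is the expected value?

EV = 0.3 × 101000 + 0.28 × 112000 + 0.2 × 39000 + 0.08 × 78000 + 0.14 × 132000 = 30300 + 31360 + 7800 + 6240 + 18480 = 94180

$94,180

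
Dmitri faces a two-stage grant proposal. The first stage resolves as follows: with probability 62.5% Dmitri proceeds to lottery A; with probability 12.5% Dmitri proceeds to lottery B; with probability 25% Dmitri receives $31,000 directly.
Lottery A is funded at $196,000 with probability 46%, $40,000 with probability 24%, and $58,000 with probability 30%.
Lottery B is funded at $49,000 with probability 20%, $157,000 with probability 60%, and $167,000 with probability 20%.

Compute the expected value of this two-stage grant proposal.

EV(A) = 0.46 × 196000 + 0.24 × 40000 + 0.3 × 58000 = 90160 + 9600 + 17400 = 117160
EV(B) = 0.2 × 49000 + 0.6 × 157000 + 0.2 × 167000 = 9800 + 94200 + 33400 = 137400
Branch C: 31000 (certain)
Overall = 0.625 × 117160 + 0.125 × 137400 + 0.25 × 31000 = 73225 + 17175 + 7750 = 98150

$98,150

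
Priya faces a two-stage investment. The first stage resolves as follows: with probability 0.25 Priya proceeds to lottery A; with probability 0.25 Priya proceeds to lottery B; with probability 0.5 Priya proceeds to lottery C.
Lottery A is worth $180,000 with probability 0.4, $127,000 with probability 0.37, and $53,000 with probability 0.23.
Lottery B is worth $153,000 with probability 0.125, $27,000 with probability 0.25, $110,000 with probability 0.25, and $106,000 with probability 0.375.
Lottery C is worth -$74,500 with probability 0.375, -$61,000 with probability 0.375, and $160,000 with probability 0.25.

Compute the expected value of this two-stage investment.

EV(A) = 0.4 × 180000 + 0.37 × 127000 + 0.23 × 53000 = 72000 + 46990 + 12190 = 131180
EV(B) = 0.125 × 153000 + 0.25 × 27000 + 0.25 × 110000 + 0.375 × 106000 = 19125 + 6750 + 27500 + 39750 = 93125
EV(C) = 0.375 × (-74500) + 0.375 × (-61000) + 0.25 × 160000 = -27937.5 − 22875 + 40000 = -10812.5
Overall = 0.25 × 131180 + 0.25 × 93125 + 0.5 × (-10812.5) = 32795 + 23281.25 − 5406.25 = 50670

$50,670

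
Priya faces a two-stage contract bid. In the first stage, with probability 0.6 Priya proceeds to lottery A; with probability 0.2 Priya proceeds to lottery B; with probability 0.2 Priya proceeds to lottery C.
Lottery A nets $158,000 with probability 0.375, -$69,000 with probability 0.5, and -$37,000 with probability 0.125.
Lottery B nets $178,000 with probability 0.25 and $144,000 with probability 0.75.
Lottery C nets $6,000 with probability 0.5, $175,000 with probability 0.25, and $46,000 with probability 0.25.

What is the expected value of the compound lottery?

$54,225

EV(A) = 0.375 × 158000 + 0.5 × (-69000) + 0.125 × (-37000) = 59250 − 34500 − 4625 = 20125
EV(B) = 0.25 × 178000 + 0.75 × 144000 = 44500 + 108000 = 152500
EV(C) = 0.5 × 6000 + 0.25 × 175000 + 0.25 × 46000 = 3000 + 43750 + 11500 = 58250
Overall = 0.6 × 20125 + 0.2 × 152500 + 0.2 × 58250 = 12075 + 30500 + 11650 = 54225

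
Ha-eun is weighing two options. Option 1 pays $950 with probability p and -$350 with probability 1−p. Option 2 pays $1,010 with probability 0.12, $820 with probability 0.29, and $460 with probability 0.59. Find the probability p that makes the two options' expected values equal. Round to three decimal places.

p = 0.754

EV(Option 2) = 0.12 × 1010 + 0.29 × 820 + 0.59 × 460 = 121.2 + 237.8 + 271.4 = 630.4
p·950 + (1−p)·(-350) = 630.4
1300p − 350 = 630.4
p = (630.4 + 350) / 1300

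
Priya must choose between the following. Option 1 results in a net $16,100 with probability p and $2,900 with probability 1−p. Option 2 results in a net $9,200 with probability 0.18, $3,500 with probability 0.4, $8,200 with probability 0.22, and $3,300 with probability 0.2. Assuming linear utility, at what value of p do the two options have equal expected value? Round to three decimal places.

p = 0.198

EV(Option 2) = 0.18 × 9200 + 0.4 × 3500 + 0.22 × 8200 + 0.2 × 3300 = 1656 + 1400 + 1804 + 660 = 5520
p·16100 + (1−p)·2900 = 5520
13200p + 2900 = 5520
p = (5520 − 2900) / 13200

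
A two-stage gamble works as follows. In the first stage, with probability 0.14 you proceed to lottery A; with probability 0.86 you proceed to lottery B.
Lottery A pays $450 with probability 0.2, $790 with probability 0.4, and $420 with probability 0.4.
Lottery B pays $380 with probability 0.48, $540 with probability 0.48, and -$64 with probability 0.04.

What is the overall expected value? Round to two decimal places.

$457.93

EV(A) = 0.2 × 450 + 0.4 × 790 + 0.4 × 420 = 90 + 316 + 168 = 574
EV(B) = 0.48 × 380 + 0.48 × 540 + 0.04 × (-64) = 182.4 + 259.2 − 2.56 = 439.04
Overall = 0.14 × 574 + 0.86 × 439.04 = 80.36 + 377.5744 = 457.9344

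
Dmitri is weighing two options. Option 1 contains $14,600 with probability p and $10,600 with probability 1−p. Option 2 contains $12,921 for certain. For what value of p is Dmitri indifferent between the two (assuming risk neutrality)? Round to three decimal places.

p·14600 + (1−p)·10600 = 12921
4000p + 10600 = 12921
p = (12921 − 10600) / 4000

p = 0.580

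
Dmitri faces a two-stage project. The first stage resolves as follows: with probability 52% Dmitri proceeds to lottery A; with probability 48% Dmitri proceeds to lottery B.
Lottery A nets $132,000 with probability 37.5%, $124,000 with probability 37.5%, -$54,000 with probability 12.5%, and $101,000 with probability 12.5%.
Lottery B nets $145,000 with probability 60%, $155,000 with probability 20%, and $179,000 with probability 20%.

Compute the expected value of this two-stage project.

$126,799

EV(A) = 0.375 × 132000 + 0.375 × 124000 + 0.125 × (-54000) + 0.125 × 101000 = 49500 + 46500 − 6750 + 12625 = 101875
EV(B) = 0.6 × 145000 + 0.2 × 155000 + 0.2 × 179000 = 87000 + 31000 + 35800 = 153800
Overall = 0.52 × 101875 + 0.48 × 153800 = 52975 + 73824 = 126799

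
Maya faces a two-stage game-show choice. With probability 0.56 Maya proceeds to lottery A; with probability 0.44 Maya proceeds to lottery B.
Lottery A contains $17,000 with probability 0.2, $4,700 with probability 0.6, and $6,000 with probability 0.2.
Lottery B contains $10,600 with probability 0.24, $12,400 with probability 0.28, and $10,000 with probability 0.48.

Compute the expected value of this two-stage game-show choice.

$8,914.24

EV(A) = 0.2 × 17000 + 0.6 × 4700 + 0.2 × 6000 = 3400 + 2820 + 1200 = 7420
EV(B) = 0.24 × 10600 + 0.28 × 12400 + 0.48 × 10000 = 2544 + 3472 + 4800 = 10816
Overall = 0.56 × 7420 + 0.44 × 10816 = 4155.2 + 4759.04 = 8914.24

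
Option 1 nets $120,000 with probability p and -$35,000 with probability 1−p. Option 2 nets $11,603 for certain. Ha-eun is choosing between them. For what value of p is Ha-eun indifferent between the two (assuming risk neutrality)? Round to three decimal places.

p = 0.301

p·120000 + (1−p)·(-35000) = 11603
155000p − 35000 = 11603
p = (11603 + 35000) / 155000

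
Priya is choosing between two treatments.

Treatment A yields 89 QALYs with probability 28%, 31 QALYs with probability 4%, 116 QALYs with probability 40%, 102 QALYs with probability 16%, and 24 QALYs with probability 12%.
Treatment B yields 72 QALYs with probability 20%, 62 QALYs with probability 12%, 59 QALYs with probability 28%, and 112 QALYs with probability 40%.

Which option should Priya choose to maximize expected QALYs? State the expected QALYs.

Treatment A (91.76 QALYs)

Treatment A = 0.28 × 89 + 0.04 × 31 + 0.4 × 116 + 0.16 × 102 + 0.12 × 24 = 24.92 + 1.24 + 46.4 + 16.32 + 2.88 = 91.76
Treatment B = 0.2 × 72 + 0.12 × 62 + 0.28 × 59 + 0.4 × 112 = 14.4 + 7.44 + 16.52 + 44.8 = 83.16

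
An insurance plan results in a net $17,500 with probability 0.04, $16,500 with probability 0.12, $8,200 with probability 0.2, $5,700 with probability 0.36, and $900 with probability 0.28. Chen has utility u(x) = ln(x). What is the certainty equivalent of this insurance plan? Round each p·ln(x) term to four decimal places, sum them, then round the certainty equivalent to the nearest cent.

$4,344.21

E[u] = 0.04·ln(17500) + 0.12·ln(16500) + 0.2·ln(8200) + 0.36·ln(5700) + 0.28·ln(900) = 0.3908 + 1.1653 + 1.8024 + 3.1134 + 1.9047 = 8.3766
CE = e^8.3766 ≈ 4344.21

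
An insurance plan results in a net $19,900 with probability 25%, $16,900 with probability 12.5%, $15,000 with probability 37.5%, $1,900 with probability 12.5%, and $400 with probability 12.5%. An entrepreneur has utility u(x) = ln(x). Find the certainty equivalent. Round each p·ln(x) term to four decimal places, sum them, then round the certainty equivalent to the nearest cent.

$8,022.46

E[u] = 0.25·ln(19900) + 0.125·ln(16900) + 0.375·ln(15000) + 0.125·ln(1900) + 0.125·ln(400) = 2.4746 + 1.2169 + 3.6059 + 0.9437 + 0.7489 = 8.9900
CE = e^8.9900 ≈ 8022.46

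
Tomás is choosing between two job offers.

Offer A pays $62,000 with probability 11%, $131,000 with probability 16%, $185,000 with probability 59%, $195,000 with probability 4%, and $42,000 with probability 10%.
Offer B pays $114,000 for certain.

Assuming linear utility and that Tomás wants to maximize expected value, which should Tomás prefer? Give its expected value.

Offer A ($148,930)

Offer A = 0.11 × 62000 + 0.16 × 131000 + 0.59 × 185000 + 0.04 × 195000 + 0.1 × 42000 = 6820 + 20960 + 109150 + 7800 + 4200 = 148930
Offer B: 114000 (certain)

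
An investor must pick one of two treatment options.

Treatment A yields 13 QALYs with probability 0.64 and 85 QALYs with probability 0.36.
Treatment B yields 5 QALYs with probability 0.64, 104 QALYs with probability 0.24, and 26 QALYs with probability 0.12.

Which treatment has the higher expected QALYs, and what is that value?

Treatment A (38.92 QALYs)

Treatment A = 0.64 × 13 + 0.36 × 85 = 8.32 + 30.6 = 38.92
Treatment B = 0.64 × 5 + 0.24 × 104 + 0.12 × 26 = 3.2 + 24.96 + 3.12 = 31.28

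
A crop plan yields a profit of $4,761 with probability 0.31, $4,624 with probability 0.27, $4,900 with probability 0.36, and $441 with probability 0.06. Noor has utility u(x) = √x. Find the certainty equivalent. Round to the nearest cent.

E[u] = 0.31·√4761 + 0.27·√4624 + 0.36·√4900 + 0.06·√441 = 0.31·69 + 0.27·68 + 0.36·70 + 0.06·21 = 66.21
CE = (66.21)² = 4383.7641

$4,383.76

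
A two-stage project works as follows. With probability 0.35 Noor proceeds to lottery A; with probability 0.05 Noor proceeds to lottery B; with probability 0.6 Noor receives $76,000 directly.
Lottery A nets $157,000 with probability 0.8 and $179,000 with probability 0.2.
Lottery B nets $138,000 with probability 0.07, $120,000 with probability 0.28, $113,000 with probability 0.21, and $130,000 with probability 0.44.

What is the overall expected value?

$108,299.50

EV(A) = 0.8 × 157000 + 0.2 × 179000 = 125600 + 35800 = 161400
EV(B) = 0.07 × 138000 + 0.28 × 120000 + 0.21 × 113000 + 0.44 × 130000 = 9660 + 33600 + 23730 + 57200 = 124190
Branch C: 76000 (certain)
Overall = 0.35 × 161400 + 0.05 × 124190 + 0.6 × 76000 = 56490 + 6209.5 + 45600 = 108299.5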